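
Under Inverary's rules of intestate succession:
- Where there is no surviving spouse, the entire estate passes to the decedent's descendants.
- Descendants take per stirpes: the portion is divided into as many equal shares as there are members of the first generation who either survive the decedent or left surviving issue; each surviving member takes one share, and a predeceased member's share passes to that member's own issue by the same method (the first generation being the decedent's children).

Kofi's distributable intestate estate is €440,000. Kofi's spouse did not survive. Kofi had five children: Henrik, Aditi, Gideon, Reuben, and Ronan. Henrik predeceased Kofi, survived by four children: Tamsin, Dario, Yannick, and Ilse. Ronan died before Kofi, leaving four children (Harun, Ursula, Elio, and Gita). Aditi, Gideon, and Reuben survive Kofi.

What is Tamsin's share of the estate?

The entire €440,000 passes to the descendants.
That amount (€440,000) is divided into 5 shares of €88,000: Aditi, Gideon, and Reuben each take €88,000; Henrik's €88,000 share passes to Henrik's issue; Ronan's €88,000 share passes to Ronan's issue.
Henrik's share (€88,000) is divided into 4 shares of €22,000: Tamsin, Dario, Yannick, and Ilse each take €22,000.
Ronan's share (€88,000) is divided into 4 shares of €22,000: Harun, Ursula, Elio, and Gita each take €22,000.

Tamsin receives €22,000.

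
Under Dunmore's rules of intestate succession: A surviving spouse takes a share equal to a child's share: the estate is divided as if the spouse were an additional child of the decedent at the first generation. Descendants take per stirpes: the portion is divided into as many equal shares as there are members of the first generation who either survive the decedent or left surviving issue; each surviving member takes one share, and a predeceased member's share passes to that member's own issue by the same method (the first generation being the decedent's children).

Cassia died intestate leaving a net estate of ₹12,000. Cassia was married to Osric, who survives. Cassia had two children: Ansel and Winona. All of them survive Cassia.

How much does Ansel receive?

Ansel receives ₹4,000.

The spouse counts as an additional share at the children's level, so there are 3 primary shares of ₹4,000. Osric takes one such share (₹4,000).
The children's combined portion (₹8,000) is divided into 2 shares of ₹4,000: Ansel and Winona each take ₹4,000.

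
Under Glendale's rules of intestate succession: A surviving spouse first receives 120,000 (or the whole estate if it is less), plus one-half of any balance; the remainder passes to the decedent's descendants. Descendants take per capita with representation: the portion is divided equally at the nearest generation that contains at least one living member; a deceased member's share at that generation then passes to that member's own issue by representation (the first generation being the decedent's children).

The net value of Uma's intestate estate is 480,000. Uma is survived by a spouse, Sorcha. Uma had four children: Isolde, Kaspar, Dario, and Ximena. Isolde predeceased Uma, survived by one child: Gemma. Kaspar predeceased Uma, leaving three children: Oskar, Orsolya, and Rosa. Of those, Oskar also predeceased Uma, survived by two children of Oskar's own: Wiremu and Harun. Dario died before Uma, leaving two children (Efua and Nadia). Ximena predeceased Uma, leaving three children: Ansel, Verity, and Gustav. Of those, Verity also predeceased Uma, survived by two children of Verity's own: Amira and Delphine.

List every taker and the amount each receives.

Sorcha: 300,000; Gemma: 20,000; Wiremu: 10,000; Harun: 10,000; Orsolya: 20,000; Rosa: 20,000; Efua: 20,000; Nadia: 20,000; Ansel: 20,000; Amira: 10,000; Delphine: 10,000; Gustav: 20,000

Sorcha first takes 120,000, leaving a balance of 360,000. Sorcha then takes one-half of the balance (180,000), for a total of 300,000. The remaining 180,000 passes to the descendants.
No child survives, so the initial division is made at the grandchildren's generation.
The descendants' portion (180,000) is divided into 9 shares of 20,000: Gemma, Orsolya, Rosa, Efua, Nadia, Ansel, and Gustav each take 20,000; Oskar's 20,000 share passes to Oskar's issue; Verity's 20,000 share passes to Verity's issue.
Oskar's share (20,000) is divided into 2 shares of 10,000: Wiremu and Harun each take 10,000.
Verity's share (20,000) is divided into 2 shares of 10,000: Amira and Delphine each take 10,000.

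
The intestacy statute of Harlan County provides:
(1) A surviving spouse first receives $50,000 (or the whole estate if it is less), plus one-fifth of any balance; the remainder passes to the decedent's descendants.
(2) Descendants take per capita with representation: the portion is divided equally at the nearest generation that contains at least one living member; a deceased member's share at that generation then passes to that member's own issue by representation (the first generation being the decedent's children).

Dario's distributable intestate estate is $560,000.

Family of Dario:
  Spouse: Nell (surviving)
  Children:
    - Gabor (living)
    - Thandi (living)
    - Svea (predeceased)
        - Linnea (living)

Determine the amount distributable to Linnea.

Linnea receives $136,000.

Nell first takes $50,000, leaving a balance of $510,000. Nell then takes one-fifth of the balance ($102,000), for a total of $152,000. The remaining $408,000 passes to the descendants.
The descendants' portion ($408,000) is divided into 3 shares of $136,000: Gabor and Thandi each take $136,000; Svea's $136,000 share passes to Svea's issue.
Svea's share ($136,000) passes entirely to Linnea.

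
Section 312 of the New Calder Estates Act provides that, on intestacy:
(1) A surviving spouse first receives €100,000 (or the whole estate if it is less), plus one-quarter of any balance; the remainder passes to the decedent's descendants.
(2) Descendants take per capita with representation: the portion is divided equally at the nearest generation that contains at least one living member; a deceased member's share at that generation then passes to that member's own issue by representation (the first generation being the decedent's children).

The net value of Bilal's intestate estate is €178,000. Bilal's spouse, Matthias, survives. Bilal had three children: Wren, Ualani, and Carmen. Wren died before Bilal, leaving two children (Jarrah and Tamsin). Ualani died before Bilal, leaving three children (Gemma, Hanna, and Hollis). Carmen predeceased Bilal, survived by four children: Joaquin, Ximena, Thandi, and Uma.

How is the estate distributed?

Matthias first takes €100,000, leaving a balance of €78,000. Matthias then takes one-quarter of the balance (€19,500), for a total of €119,500. The remaining €58,500 passes to the descendants.
No child survives, so the initial division is made at the grandchildren's generation.
The descendants' portion (€58,500) is divided into 9 shares of €6,500: Jarrah, Tamsin, Gemma, Hanna, Hollis, Joaquin, Ximena, Thandi, and Uma each take €6,500.

Matthias: €119,500; Jarrah: €6,500; Tamsin: €6,500; Gemma: €6,500; Hanna: €6,500; Hollis: €6,500; Joaquin: €6,500; Ximena: €6,500; Thandi: €6,500; Uma: €6,500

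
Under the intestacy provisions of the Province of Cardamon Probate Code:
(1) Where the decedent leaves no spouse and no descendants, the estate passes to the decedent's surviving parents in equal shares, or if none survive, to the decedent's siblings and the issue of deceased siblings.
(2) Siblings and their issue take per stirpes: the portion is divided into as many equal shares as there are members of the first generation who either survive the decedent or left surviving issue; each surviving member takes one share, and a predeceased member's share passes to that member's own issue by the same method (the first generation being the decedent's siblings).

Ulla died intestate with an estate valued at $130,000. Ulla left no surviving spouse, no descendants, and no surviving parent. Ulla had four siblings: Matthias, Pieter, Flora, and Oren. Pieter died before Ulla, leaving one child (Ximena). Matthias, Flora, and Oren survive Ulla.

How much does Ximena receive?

Ximena receives $32,500.

The entire $130,000 passes to the siblings and their issue.
That amount ($130,000) is divided into 4 shares of $32,500: Matthias, Flora, and Oren each take $32,500; Pieter's $32,500 share passes to Pieter's issue.
Pieter's share ($32,500) passes entirely to Ximena.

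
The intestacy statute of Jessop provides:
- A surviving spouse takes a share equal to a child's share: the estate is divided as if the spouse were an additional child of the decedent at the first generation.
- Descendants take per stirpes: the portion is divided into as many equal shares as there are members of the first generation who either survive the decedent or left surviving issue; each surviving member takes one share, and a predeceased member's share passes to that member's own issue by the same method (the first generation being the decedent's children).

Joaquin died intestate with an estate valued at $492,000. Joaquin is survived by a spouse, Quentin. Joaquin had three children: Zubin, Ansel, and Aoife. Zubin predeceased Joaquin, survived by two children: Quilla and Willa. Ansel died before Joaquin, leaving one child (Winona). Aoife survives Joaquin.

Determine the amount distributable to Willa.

Willa receives $61,500.

The spouse counts as an additional share at the children's level, so there are 4 primary shares of $123,000. Quentin takes one such share ($123,000).
The children's combined portion ($369,000) is divided into 3 shares of $123,000: Aoife takes $123,000; Zubin's $123,000 share passes to Zubin's issue; Ansel's $123,000 share passes to Ansel's issue.
Zubin's share ($123,000) is divided into 2 shares of $61,500: Quilla and Willa each take $61,500.
Ansel's share ($123,000) passes entirely to Winona.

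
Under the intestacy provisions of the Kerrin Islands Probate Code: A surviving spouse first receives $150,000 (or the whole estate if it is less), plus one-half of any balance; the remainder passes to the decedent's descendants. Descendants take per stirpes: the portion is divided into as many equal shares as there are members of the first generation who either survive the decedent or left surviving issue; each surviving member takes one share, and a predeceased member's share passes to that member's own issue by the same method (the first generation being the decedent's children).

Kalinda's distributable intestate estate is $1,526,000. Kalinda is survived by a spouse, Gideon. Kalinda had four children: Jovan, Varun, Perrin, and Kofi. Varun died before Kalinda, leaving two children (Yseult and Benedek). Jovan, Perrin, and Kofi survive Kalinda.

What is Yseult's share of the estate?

Yseult receives $86,000.

Gideon first takes $150,000, leaving a balance of $1,376,000. Gideon then takes one-half of the balance ($688,000), for a total of $838,000. The remaining $688,000 passes to the descendants.
The descendants' portion ($688,000) is divided into 4 shares of $172,000: Jovan, Perrin, and Kofi each take $172,000; Varun's $172,000 share passes to Varun's issue.
Varun's share ($172,000) is divided into 2 shares of $86,000: Yseult and Benedek each take $86,000.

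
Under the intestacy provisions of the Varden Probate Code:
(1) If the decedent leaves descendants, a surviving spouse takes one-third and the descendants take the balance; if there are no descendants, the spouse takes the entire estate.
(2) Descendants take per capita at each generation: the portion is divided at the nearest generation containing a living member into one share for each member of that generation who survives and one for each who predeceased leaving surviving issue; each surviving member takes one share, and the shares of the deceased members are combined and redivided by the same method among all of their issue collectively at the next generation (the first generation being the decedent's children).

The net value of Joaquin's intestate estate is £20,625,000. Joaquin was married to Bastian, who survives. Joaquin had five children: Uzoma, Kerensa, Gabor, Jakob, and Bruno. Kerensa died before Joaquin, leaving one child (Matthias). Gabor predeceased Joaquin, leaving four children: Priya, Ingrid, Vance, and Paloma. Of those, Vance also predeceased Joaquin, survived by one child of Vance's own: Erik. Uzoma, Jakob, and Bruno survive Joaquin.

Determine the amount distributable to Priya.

Priya receives £1,100,000.

Bastian takes one-third of £20,625,000 = £6,875,000. The remaining £13,750,000 passes to the descendants.
The descendants' portion (£13,750,000) is divided at the children's generation into 5 shares of £2,750,000. Uzoma, Jakob, and Bruno each take £2,750,000. The 2 shares of the deceased (Kerensa and Gabor) are combined into a pool of £5,500,000.
That pool (£5,500,000) is divided at the grandchildren's generation into 5 shares of £1,100,000. Matthias, Priya, Ingrid, and Paloma each take £1,100,000. The remaining share for the deceased Vance (£1,100,000) is carried to the next generation.
That pool (£1,100,000) passes entirely to Erik, the sole taker at the great-grandchildren's generation.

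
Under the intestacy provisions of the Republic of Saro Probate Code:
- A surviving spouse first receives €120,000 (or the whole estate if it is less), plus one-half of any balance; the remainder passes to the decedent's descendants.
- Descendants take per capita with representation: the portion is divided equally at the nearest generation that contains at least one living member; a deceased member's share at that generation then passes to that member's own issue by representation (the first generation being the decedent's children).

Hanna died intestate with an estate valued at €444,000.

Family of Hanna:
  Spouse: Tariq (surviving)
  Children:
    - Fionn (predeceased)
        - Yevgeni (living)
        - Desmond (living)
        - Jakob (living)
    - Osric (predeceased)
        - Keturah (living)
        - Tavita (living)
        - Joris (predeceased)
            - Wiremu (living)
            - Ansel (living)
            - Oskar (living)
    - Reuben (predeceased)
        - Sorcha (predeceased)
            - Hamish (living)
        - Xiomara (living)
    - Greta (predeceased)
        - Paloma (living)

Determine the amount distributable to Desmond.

Tariq first takes €120,000, leaving a balance of €324,000. Tariq then takes one-half of the balance (€162,000), for a total of €282,000. The remaining €162,000 passes to the descendants.
No child survives, so the initial division is made at the grandchildren's generation.
The descendants' portion (€162,000) is divided into 9 shares of €18,000: Yevgeni, Desmond, Jakob, Keturah, Tavita, Xiomara, and Paloma each take €18,000; Joris's €18,000 share passes to Joris's issue; Sorcha's €18,000 share passes to Sorcha's issue.
Joris's share (€18,000) is divided into 3 shares of €6,000: Wiremu, Ansel, and Oskar each take €6,000.
Sorcha's share (€18,000) passes entirely to Hamish.

Desmond receives €18,000.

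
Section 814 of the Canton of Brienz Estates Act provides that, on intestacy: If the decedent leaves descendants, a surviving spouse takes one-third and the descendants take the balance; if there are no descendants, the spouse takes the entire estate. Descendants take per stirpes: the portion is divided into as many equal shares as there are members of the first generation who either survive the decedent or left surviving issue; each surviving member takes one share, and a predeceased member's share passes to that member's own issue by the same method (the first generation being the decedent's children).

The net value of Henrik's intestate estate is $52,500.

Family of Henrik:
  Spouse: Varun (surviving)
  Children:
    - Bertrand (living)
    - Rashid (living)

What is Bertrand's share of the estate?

Bertrand receives $17,500.

Varun takes one-third of $52,500 = $17,500. The remaining $35,000 passes to the descendants.
The descendants' portion ($35,000) is divided into 2 shares of $17,500: Bertrand and Rashid each take $17,500.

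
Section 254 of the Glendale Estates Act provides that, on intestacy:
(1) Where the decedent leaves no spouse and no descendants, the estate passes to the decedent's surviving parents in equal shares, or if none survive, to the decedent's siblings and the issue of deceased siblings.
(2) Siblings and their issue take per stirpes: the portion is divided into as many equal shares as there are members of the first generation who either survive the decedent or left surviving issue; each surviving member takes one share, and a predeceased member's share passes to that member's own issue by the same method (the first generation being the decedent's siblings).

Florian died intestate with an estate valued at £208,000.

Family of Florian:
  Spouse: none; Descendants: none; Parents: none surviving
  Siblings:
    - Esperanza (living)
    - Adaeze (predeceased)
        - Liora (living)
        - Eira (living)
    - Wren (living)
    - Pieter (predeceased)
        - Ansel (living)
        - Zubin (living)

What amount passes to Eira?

Eira receives £26,000.

The entire £208,000 passes to the siblings and their issue.
That amount (£208,000) is divided into 4 shares of £52,000: Esperanza and Wren each take £52,000; Adaeze's £52,000 share passes to Adaeze's issue; Pieter's £52,000 share passes to Pieter's issue.
Adaeze's share (£52,000) is divided into 2 shares of £26,000: Liora and Eira each take £26,000.
Pieter's share (£52,000) is divided into 2 shares of £26,000: Ansel and Zubin each take £26,000.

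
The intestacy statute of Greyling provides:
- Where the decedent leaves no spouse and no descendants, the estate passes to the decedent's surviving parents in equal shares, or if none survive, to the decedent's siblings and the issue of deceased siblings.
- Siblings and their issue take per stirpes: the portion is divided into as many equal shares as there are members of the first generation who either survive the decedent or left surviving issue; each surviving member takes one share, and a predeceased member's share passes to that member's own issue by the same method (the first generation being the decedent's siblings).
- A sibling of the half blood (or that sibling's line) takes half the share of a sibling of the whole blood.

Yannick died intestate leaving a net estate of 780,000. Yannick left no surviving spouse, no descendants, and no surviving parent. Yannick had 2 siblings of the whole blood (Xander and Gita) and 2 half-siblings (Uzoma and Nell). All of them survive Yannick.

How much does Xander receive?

The entire 780,000 passes to the siblings and their issue.
Counting each half-blood sibling's line as half a unit, there are 3 units in 780,000, so one unit is 260,000. Whole-blood lines (Xander and Gita) take 260,000 each; half-blood lines (Uzoma and Nell) take 130,000 each.

Xander receives 260,000.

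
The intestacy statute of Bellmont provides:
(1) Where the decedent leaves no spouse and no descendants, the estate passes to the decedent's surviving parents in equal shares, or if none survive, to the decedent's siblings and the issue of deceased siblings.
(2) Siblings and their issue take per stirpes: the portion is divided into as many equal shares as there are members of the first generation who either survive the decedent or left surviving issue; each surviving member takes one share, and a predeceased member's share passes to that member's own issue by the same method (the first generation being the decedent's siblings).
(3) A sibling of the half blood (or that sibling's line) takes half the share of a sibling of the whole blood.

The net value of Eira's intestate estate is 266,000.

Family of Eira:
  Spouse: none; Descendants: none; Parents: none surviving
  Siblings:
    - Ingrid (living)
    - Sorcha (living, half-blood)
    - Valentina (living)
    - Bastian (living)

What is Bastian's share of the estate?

The entire 266,000 passes to the siblings and their issue.
Counting each half-blood sibling's line as half a unit, there are 7/2 units in 266,000, so one unit is 76,000. Whole-blood lines (Ingrid, Valentina, and Bastian) take 76,000 each; half-blood lines (Sorcha) take 38,000 each.

Bastian receives 76,000.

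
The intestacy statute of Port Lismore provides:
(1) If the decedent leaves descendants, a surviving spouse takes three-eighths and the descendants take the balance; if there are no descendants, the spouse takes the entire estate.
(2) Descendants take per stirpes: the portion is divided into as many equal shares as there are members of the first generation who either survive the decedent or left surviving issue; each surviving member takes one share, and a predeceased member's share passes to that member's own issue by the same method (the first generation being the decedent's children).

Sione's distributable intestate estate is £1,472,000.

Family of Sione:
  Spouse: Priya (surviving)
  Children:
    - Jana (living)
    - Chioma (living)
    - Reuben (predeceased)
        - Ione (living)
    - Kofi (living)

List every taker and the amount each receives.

Priya: £552,000; Jana: £230,000; Chioma: £230,000; Ione: £230,000; Kofi: £230,000

Priya takes three-eighths of £1,472,000 = £552,000. The remaining £920,000 passes to the descendants.
The descendants' portion (£920,000) is divided into 4 shares of £230,000: Jana, Chioma, and Kofi each take £230,000; Reuben's £230,000 share passes to Reuben's issue.
Reuben's share (£230,000) passes entirely to Ione.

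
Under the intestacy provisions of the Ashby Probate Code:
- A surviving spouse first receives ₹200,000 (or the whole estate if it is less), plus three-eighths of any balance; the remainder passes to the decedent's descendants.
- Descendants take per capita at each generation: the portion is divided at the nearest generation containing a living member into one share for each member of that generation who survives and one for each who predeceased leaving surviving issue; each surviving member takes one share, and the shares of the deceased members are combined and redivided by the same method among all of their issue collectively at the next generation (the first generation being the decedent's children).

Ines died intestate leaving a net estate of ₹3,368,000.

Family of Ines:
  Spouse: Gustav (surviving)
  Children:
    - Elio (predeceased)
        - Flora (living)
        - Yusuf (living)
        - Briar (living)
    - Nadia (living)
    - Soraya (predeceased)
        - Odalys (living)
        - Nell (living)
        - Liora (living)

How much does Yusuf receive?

Yusuf receives ₹220,000.

Gustav first takes ₹200,000, leaving a balance of ₹3,168,000. Gustav then takes three-eighths of the balance (₹1,188,000), for a total of ₹1,388,000. The remaining ₹1,980,000 passes to the descendants.
The descendants' portion (₹1,980,000) is divided at the children's generation into 3 shares of ₹660,000. Nadia takes ₹660,000. The 2 shares of the deceased (Elio and Soraya) are combined into a pool of ₹1,320,000.
That pool (₹1,320,000) is divided at the grandchildren's generation equally among Flora, Yusuf, Briar, Odalys, Nell, and Liora: ₹220,000 each.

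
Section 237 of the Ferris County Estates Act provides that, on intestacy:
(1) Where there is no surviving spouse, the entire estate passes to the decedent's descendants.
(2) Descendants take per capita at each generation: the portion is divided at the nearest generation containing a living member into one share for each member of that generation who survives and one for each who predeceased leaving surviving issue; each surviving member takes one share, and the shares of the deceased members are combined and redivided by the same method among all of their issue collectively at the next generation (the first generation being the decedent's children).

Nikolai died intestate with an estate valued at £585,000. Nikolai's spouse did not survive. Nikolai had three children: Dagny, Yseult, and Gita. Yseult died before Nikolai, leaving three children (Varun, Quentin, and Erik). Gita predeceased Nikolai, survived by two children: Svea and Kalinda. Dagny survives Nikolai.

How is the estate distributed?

The entire £585,000 passes to the descendants.
That amount (£585,000) is divided at the children's generation into 3 shares of £195,000. Dagny takes £195,000. The 2 shares of the deceased (Yseult and Gita) are combined into a pool of £390,000.
That pool (£390,000) is divided at the grandchildren's generation equally among Varun, Quentin, Erik, Svea, and Kalinda: £78,000 each.

Dagny: £195,000; Varun: £78,000; Quentin: £78,000; Erik: £78,000; Svea: £78,000; Kalinda: £78,000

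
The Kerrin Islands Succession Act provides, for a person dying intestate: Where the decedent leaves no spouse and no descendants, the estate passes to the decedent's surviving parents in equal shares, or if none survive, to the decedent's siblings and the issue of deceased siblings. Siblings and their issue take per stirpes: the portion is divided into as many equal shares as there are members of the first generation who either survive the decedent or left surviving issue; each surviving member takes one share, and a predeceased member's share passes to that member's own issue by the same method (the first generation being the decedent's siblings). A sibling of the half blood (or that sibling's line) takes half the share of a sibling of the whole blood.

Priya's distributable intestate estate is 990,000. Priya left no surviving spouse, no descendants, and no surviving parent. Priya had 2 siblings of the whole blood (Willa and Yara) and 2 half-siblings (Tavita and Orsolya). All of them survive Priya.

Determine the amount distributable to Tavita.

The entire 990,000 passes to the siblings and their issue.
Counting each half-blood sibling's line as half a unit, there are 3 units in 990,000, so one unit is 330,000. Whole-blood lines (Willa and Yara) take 330,000 each; half-blood lines (Tavita and Orsolya) take 165,000 each.

Tavita receives 165,000.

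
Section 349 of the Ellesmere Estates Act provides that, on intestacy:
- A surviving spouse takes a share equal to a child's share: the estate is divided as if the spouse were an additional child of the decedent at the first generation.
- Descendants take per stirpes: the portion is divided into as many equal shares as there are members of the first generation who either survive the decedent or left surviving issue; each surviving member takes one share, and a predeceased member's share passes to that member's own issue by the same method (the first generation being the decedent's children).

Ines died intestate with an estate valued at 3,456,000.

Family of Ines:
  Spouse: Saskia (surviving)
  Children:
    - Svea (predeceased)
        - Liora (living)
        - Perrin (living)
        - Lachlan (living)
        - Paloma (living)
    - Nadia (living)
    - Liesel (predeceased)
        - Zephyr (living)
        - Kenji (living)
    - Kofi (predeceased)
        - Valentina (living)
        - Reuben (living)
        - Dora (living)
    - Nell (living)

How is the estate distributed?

The spouse counts as an additional share at the children's level, so there are 6 primary shares of 576,000. Saskia takes one such share (576,000).
The children's combined portion (2,880,000) is divided into 5 shares of 576,000: Nadia and Nell each take 576,000; Svea's 576,000 share passes to Svea's issue; Liesel's 576,000 share passes to Liesel's issue; Kofi's 576,000 share passes to Kofi's issue.
Svea's share (576,000) is divided into 4 shares of 144,000: Liora, Perrin, Lachlan, and Paloma each take 144,000.
Liesel's share (576,000) is divided into 2 shares of 288,000: Zephyr and Kenji each take 288,000.
Kofi's share (576,000) is divided into 3 shares of 192,000: Valentina, Reuben, and Dora each take 192,000.

Saskia: 576,000; Liora: 144,000; Perrin: 144,000; Lachlan: 144,000; Paloma: 144,000; Nadia: 576,000; Zephyr: 288,000; Kenji: 288,000; Valentina: 192,000; Reuben: 192,000; Dora: 192,000; Nell: 576,000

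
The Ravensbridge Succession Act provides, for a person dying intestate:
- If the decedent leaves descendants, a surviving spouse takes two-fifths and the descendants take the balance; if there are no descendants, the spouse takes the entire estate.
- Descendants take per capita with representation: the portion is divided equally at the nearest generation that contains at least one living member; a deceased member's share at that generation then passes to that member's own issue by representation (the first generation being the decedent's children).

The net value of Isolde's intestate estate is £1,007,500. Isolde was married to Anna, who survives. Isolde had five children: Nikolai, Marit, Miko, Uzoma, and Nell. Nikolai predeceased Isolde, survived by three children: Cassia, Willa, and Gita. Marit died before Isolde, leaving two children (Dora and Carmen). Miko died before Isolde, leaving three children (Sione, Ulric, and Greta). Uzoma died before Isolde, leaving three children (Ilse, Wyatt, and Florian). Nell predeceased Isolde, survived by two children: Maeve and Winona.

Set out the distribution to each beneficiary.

Anna: £403,000; Cassia: £46,500; Willa: £46,500; Gita: £46,500; Dora: £46,500; Carmen: £46,500; Sione: £46,500; Ulric: £46,500; Greta: £46,500; Ilse: £46,500; Wyatt: £46,500; Florian: £46,500; Maeve: £46,500; Winona: £46,500

Anna takes two-fifths of £1,007,500 = £403,000. The remaining £604,500 passes to the descendants.
No child survives, so the initial division is made at the grandchildren's generation.
The descendants' portion (£604,500) is divided into 13 shares of £46,500: Cassia, Willa, Gita, Dora, Carmen, Sione, Ulric, Greta, Ilse, Wyatt, Florian, Maeve, and Winona each take £46,500.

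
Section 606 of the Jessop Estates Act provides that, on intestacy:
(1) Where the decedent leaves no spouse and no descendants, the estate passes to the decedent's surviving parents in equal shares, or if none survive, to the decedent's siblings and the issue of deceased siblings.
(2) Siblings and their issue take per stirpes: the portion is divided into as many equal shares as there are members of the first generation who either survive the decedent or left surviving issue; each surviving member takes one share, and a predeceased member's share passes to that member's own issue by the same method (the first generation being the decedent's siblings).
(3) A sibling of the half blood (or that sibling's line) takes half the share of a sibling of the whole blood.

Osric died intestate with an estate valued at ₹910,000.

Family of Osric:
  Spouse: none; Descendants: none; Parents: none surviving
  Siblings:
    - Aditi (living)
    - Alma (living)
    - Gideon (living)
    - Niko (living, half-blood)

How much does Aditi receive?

The entire ₹910,000 passes to the siblings and their issue.
Counting each half-blood sibling's line as half a unit, there are 7/2 units in ₹910,000, so one unit is ₹260,000. Whole-blood lines (Aditi, Alma, and Gideon) take ₹260,000 each; half-blood lines (Niko) take ₹130,000 each.

Aditi receives ₹260,000.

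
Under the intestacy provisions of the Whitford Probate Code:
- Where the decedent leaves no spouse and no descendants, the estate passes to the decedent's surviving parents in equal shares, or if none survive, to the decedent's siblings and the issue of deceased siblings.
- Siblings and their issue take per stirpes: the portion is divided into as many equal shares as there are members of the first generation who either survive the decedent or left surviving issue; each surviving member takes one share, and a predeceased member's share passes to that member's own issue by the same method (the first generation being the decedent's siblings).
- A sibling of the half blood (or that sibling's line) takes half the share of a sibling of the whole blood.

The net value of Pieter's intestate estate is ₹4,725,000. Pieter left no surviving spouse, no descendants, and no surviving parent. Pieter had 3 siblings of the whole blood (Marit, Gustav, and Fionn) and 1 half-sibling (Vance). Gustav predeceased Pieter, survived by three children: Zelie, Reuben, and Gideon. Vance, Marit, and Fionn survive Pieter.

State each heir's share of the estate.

Vance: ₹675,000; Marit: ₹1,350,000; Zelie: ₹450,000; Reuben: ₹450,000; Gideon: ₹450,000; Fionn: ₹1,350,000

The entire ₹4,725,000 passes to the siblings and their issue.
Counting each half-blood sibling's line as half a unit, there are 7/2 units in ₹4,725,000, so one unit is ₹1,350,000. Whole-blood lines (Marit, Gustav, and Fionn) take ₹1,350,000 each; half-blood lines (Vance) take ₹675,000 each.
Gustav's share (₹1,350,000) is divided into 3 shares of ₹450,000: Zelie, Reuben, and Gideon each take ₹450,000.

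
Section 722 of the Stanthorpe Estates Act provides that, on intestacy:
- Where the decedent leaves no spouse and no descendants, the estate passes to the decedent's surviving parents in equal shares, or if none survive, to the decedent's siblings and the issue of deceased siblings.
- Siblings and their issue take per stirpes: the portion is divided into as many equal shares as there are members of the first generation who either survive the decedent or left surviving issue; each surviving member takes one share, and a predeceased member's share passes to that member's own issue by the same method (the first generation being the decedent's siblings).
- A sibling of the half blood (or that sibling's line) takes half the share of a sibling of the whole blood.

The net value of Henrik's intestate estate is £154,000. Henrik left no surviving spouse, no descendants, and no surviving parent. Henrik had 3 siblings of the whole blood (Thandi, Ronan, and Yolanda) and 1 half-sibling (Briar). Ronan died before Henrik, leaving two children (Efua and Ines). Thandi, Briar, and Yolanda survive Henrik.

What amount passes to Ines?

Ines receives £22,000.

The entire £154,000 passes to the siblings and their issue.
Counting each half-blood sibling's line as half a unit, there are 7/2 units in £154,000, so one unit is £44,000. Whole-blood lines (Thandi, Ronan, and Yolanda) take £44,000 each; half-blood lines (Briar) take £22,000 each.
Ronan's share (£44,000) is divided into 2 shares of £22,000: Efua and Ines each take £22,000.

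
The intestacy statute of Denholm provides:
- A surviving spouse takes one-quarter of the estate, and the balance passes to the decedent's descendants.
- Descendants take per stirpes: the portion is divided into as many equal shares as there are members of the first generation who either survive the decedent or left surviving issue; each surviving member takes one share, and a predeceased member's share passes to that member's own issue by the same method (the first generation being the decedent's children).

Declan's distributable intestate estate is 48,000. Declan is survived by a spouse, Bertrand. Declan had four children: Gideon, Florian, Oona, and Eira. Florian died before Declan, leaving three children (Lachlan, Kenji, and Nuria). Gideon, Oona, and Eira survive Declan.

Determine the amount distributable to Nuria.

Nuria receives 3,000.

Bertrand takes one-quarter of 48,000 = 12,000. The remaining 36,000 passes to the descendants.
The descendants' portion (36,000) is divided into 4 shares of 9,000: Gideon, Oona, and Eira each take 9,000; Florian's 9,000 share passes to Florian's issue.
Florian's share (9,000) is divided into 3 shares of 3,000: Lachlan, Kenji, and Nuria each take 3,000.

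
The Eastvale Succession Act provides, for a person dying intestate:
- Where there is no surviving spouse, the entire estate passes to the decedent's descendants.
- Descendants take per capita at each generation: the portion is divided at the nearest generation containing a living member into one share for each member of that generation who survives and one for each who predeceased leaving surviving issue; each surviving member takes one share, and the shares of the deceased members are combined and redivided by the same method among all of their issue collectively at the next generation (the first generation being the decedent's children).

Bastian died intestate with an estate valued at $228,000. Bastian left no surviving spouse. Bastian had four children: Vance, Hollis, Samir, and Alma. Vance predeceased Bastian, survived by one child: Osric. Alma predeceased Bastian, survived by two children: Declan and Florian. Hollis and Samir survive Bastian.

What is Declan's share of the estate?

Declan receives $38,000.

The entire $228,000 passes to the descendants.
That amount ($228,000) is divided at the children's generation into 4 shares of $57,000. Hollis and Samir each take $57,000. The 2 shares of the deceased (Vance and Alma) are combined into a pool of $114,000.
That pool ($114,000) is divided at the grandchildren's generation equally among Osric, Declan, and Florian: $38,000 each.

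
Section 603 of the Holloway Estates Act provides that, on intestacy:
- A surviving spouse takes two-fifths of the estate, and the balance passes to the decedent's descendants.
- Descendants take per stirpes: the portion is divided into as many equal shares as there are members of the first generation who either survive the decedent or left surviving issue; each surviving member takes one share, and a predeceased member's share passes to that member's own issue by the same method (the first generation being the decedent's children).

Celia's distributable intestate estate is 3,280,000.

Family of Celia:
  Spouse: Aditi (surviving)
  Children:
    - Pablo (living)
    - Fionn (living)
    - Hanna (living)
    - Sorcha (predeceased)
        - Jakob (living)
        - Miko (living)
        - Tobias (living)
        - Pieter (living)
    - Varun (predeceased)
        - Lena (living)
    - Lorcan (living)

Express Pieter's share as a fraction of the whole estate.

Pieter receives 1/40 of the estate.

Aditi takes two-fifths of 3,280,000 = 1,312,000. The remaining 1,968,000 passes to the descendants.
The descendants' portion (1,968,000) is divided into 6 shares of 328,000: Pablo, Fionn, Hanna, and Lorcan each take 328,000; Sorcha's 328,000 share passes to Sorcha's issue; Varun's 328,000 share passes to Varun's issue.
Sorcha's share (328,000) is divided into 4 shares of 82,000: Jakob, Miko, Tobias, and Pieter each take 82,000.
Varun's share (328,000) passes entirely to Lena.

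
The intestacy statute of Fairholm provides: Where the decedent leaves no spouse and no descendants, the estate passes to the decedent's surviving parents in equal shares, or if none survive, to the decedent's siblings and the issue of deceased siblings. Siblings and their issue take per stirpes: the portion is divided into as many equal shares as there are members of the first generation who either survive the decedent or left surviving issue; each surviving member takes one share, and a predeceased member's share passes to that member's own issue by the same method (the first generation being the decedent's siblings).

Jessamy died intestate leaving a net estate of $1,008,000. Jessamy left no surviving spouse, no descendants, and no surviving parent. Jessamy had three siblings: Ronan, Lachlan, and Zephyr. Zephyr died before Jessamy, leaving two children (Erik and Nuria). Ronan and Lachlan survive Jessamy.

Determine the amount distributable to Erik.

The entire $1,008,000 passes to the siblings and their issue.
That amount ($1,008,000) is divided into 3 shares of $336,000: Ronan and Lachlan each take $336,000; Zephyr's $336,000 share passes to Zephyr's issue.
Zephyr's share ($336,000) is divided into 2 shares of $168,000: Erik and Nuria each take $168,000.

Erik receives $168,000.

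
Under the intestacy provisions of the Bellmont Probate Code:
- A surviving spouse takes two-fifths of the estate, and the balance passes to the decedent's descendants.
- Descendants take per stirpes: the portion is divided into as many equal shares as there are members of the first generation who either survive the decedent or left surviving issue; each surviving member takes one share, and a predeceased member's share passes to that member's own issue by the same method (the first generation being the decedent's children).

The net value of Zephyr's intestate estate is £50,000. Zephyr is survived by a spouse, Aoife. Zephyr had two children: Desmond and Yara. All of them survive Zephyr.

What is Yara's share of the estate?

Yara receives £15,000.

Aoife takes two-fifths of £50,000 = £20,000. The remaining £30,000 passes to the descendants.
The descendants' portion (£30,000) is divided into 2 shares of £15,000: Desmond and Yara each take £15,000.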